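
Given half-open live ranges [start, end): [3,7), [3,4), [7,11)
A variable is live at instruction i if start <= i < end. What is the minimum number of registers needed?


Live ranges:
  Var0: [3, 7)
  Var1: [3, 4)
  Var2: [7, 11)
Sweep-line events (position, delta, active):
  pos=3 start -> active=1
  pos=3 start -> active=2
  pos=4 end -> active=1
  pos=7 end -> active=0
  pos=7 start -> active=1
  pos=11 end -> active=0
Maximum simultaneous active: 2
Minimum registers needed: 2

2


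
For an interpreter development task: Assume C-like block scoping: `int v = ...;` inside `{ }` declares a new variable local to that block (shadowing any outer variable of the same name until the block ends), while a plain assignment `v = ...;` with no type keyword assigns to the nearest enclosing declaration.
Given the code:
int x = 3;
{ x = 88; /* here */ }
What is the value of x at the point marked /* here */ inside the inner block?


Analyzing scoping rules:
Outer scope: declares x = 3
Inner block: 'x = 88;' has no type keyword, so it is an assignment to the outer x (no shadowing)
Inside the block, after the assignment -> 88
Result: 88

88


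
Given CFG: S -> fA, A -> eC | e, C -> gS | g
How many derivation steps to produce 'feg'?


Grammar: S -> fA, A -> eC | e, C -> gS | g
Deriving 'feg':
Step 1: S -> fA => fA
Step 2: A -> eC => feC
Step 3: C -> g => feg
Total derivation steps: 3

3


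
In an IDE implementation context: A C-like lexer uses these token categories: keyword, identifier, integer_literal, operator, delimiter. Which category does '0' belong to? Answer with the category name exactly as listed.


Token: '0'
Checking categories:
  identifier: no
  integer_literal: YES
  operator: no
  keyword: no
  delimiter: no
Category: integer_literal

integer_literal


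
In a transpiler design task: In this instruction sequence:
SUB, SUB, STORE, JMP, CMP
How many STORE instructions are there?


Scanning instruction sequence for STORE:
  Position 1: SUB
  Position 2: SUB
  Position 3: STORE <- MATCH
  Position 4: JMP
  Position 5: CMP
Matches at positions: [3]
Total STORE count: 1

1


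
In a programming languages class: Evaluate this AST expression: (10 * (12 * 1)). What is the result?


Expression: (10 * (12 * 1))
Evaluating step by step:
  12 * 1 = 12
  10 * 12 = 120
Result: 120

120


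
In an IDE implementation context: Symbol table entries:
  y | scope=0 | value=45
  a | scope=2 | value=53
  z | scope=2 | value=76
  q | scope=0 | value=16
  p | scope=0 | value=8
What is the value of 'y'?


Searching symbol table for 'y':
  y | scope=0 | value=45 <- MATCH
  a | scope=2 | value=53
  z | scope=2 | value=76
  q | scope=0 | value=16
  p | scope=0 | value=8
Found 'y' at scope 0 with value 45

45


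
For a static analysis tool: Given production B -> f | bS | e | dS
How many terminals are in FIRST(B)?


Production: B -> f | bS | e | dS
Examining each alternative for leading terminals:
  B -> f : first terminal = 'f'
  B -> bS : first terminal = 'b'
  B -> e : first terminal = 'e'
  B -> dS : first terminal = 'd'
FIRST(B) = {b, d, e, f}
Count: 4

4


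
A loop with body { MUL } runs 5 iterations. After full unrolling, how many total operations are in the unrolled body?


Loop body operations: MUL (1 op per iteration)
Unrolling 5 iterations:
  Iteration 1: MUL (1 ops)
  Iteration 2: MUL (1 ops)
  Iteration 3: MUL (1 ops)
  Iteration 4: MUL (1 ops)
  Iteration 5: MUL (1 ops)
Total: 5 iterations * 1 ops/iter = 5 operations

5


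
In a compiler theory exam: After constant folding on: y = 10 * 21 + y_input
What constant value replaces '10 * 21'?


Identifying constant sub-expression:
  Original: y = 10 * 21 + y_input
  10 and 21 are both compile-time constants
  Evaluating: 10 * 21 = 210
  After folding: y = 210 + y_input

210


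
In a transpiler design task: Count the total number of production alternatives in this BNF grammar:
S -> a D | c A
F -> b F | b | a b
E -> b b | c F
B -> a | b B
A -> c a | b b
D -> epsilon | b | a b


Counting alternatives per rule:
  S: 2 alternative(s)
  F: 3 alternative(s)
  E: 2 alternative(s)
  B: 2 alternative(s)
  A: 2 alternative(s)
  D: 3 alternative(s)
Sum: 2 + 3 + 2 + 2 + 2 + 3 = 14

14


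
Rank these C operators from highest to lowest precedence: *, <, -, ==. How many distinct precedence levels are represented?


Looking up precedence for each operator:
  * -> precedence 6
  < -> precedence 4
  - -> precedence 5
  == -> precedence 3
Sorted highest to lowest: *, -, <, ==
Distinct precedence values: [6, 5, 4, 3]
Number of distinct levels: 4

4


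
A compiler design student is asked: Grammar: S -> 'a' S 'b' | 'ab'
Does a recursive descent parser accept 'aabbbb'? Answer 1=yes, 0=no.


Grammar accepts strings of the form a^n b^n (n >= 1)
Word: 'aabbbb'
Counting: 2 a's and 4 b's
Check: 2 == 4? No
Mismatch: a-count != b-count
Rejected

0


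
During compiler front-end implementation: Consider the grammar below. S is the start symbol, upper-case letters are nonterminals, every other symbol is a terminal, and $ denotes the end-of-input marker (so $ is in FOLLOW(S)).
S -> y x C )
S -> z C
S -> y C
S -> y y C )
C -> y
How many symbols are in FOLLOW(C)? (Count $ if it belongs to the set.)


S is the start symbol and does not occur in any rule body, so FOLLOW(S) = {$}.
Examining every occurrence of C in a rule body:
  S -> y x C ) : C is followed by terminal ')' -> add ')'
  S -> z C : C is at the right end -> add FOLLOW(S) = {$}
  S -> y C : C is at the right end -> add FOLLOW(S) = {$} (already in the set)
  S -> y y C ) : C is followed by terminal ')' -> add ')' (already in the set)
  C -> y : C does not occur in the body -> contributes nothing
FOLLOW(C) = {), $}
Count: 2

2


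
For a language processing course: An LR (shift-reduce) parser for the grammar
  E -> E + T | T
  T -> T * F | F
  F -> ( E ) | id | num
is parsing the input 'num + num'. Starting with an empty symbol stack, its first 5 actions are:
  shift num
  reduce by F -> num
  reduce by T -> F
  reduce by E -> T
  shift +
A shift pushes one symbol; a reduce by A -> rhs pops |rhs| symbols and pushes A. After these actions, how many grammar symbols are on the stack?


Tracking the symbol stack through each action:
  Action 1: shift 'num' : push -> stack = [num] (size 1)
  Action 2: reduce by F -> num : pop 1, push F -> stack = [F] (size 1)
  Action 3: reduce by T -> F : pop 1, push T -> stack = [T] (size 1)
  Action 4: reduce by E -> T : pop 1, push E -> stack = [E] (size 1)
  Action 5: shift '+' : push -> stack = [E, +] (size 2)
Final stack size: 2

2


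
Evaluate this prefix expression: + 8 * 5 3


Parsing prefix expression: + 8 * 5 3
Step 1: Innermost operation '* 5 3'
  5 * 3 = 15
Step 2: Outer operation '+ 8 [15]'
  8 + 15 = 23

23


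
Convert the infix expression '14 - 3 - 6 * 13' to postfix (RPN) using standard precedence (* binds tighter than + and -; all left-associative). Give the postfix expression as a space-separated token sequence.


Applying the shunting-yard algorithm:
  Operand 14 -> output
  Push '-' onto operator stack -> op-stack: [-]
  Operand 3 -> output
  See '-' (prec 1); top '-' (prec 1) >= it -> pop '-' to output
  Push '-' onto operator stack -> op-stack: [-]
  Operand 6 -> output
  Push '*' onto operator stack -> op-stack: [-, *]
  Operand 13 -> output
  End of input: pop '*' to output
  End of input: pop '-' to output
Postfix result: 14 3 - 6 13 * -

14 3 - 6 13 * -


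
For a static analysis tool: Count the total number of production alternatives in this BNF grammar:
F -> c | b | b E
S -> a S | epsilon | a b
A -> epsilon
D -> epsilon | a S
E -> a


Counting alternatives per rule:
  F: 3 alternative(s)
  S: 3 alternative(s)
  A: 1 alternative(s)
  D: 2 alternative(s)
  E: 1 alternative(s)
Sum: 3 + 3 + 1 + 2 + 1 = 10

10


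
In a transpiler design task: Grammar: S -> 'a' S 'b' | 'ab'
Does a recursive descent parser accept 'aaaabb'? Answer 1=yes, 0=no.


Grammar accepts strings of the form a^n b^n (n >= 1)
Word: 'aaaabb'
Counting: 4 a's and 2 b's
Check: 4 == 2? No
Mismatch: a-count != b-count
Rejected

0


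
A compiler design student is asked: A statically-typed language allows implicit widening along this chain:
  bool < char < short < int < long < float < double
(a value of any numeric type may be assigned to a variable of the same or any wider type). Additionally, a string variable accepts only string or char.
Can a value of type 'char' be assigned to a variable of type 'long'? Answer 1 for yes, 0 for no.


Target variable type: long
Source value type: char
Numeric ranks: char=1, long=4
Widening allowed iff rank(source) <= rank(target): 1 <= 4? Yes
Result: 1

1


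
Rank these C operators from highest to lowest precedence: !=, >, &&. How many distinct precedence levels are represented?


Looking up precedence for each operator:
  != -> precedence 3
  > -> precedence 4
  && -> precedence 2
Sorted highest to lowest: >, !=, &&
Distinct precedence values: [4, 3, 2]
Number of distinct levels: 3

3


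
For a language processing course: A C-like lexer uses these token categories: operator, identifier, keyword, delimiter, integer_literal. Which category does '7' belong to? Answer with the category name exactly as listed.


Token: '7'
Checking categories:
  identifier: no
  integer_literal: YES
  operator: no
  keyword: no
  delimiter: no
Category: integer_literal

integer_literal


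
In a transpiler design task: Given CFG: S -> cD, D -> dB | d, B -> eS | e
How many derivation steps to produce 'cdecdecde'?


Grammar: S -> cD, D -> dB | d, B -> eS | e
Deriving 'cdecdecde':
Step 1: S -> cD => cD
Step 2: D -> dB => cdB
Step 3: B -> eS => cdeS
Step 4: S -> cD => cdecD
Step 5: D -> dB => cdecdB
Step 6: B -> eS => cdecdeS
Step 7: S -> cD => cdecdecD
Step 8: D -> dB => cdecdecdB
Step 9: B -> e => cdecdecde
Total derivation steps: 9

9


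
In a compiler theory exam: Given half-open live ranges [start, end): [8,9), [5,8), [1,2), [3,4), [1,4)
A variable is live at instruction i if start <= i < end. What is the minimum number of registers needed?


Live ranges:
  Var0: [8, 9)
  Var1: [5, 8)
  Var2: [1, 2)
  Var3: [3, 4)
  Var4: [1, 4)
Sweep-line events (position, delta, active):
  pos=1 start -> active=1
  pos=1 start -> active=2
  pos=2 end -> active=1
  pos=3 start -> active=2
  pos=4 end -> active=1
  pos=4 end -> active=0
  pos=5 start -> active=1
  pos=8 end -> active=0
  pos=8 start -> active=1
  pos=9 end -> active=0
Maximum simultaneous active: 2
Minimum registers needed: 2

2


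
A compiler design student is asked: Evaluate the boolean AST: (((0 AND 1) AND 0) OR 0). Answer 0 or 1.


Step 1: Evaluate inner node
  0 AND 1 = 0
Step 2: Evaluate next node
  0 AND 0 = 0
Step 3: Evaluate root node
  0 OR 0 = 0

0


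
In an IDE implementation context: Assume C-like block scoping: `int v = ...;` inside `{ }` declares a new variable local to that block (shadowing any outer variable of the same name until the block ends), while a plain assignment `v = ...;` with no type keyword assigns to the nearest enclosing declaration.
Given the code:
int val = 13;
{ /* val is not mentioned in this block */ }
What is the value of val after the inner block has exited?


Analyzing scoping rules:
Outer scope: declares val = 13
Inner block: val is neither redeclared nor assigned -> unchanged
After the block -> 13
Result: 13

13


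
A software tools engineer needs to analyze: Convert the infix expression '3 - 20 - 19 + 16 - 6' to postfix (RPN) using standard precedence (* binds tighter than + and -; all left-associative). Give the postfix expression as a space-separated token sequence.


Applying the shunting-yard algorithm:
  Operand 3 -> output
  Push '-' onto operator stack -> op-stack: [-]
  Operand 20 -> output
  See '-' (prec 1); top '-' (prec 1) >= it -> pop '-' to output
  Push '-' onto operator stack -> op-stack: [-]
  Operand 19 -> output
  See '+' (prec 1); top '-' (prec 1) >= it -> pop '-' to output
  Push '+' onto operator stack -> op-stack: [+]
  Operand 16 -> output
  See '-' (prec 1); top '+' (prec 1) >= it -> pop '+' to output
  Push '-' onto operator stack -> op-stack: [-]
  Operand 6 -> output
  End of input: pop '-' to output
Postfix result: 3 20 - 19 - 16 + 6 -

3 20 - 19 - 16 + 6 -


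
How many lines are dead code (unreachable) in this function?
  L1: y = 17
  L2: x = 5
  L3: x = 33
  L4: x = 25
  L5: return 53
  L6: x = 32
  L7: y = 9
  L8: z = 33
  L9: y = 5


Analyzing control flow:
  L1: reachable (before return)
  L2: reachable (before return)
  L3: reachable (before return)
  L4: reachable (before return)
  L5: reachable (return statement)
  L6: DEAD (after return at L5)
  L7: DEAD (after return at L5)
  L8: DEAD (after return at L5)
  L9: DEAD (after return at L5)
Return at L5, total lines = 9
Dead lines: L6 through L9
Count: 4

4


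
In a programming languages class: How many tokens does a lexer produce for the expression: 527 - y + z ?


Scanning '527 - y + z'
Token 1: '527' -> integer_literal
Token 2: '-' -> operator
Token 3: 'y' -> identifier
Token 4: '+' -> operator
Token 5: 'z' -> identifier
Total tokens: 5

5


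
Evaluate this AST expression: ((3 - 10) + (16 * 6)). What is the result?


Expression: ((3 - 10) + (16 * 6))
Evaluating step by step:
  3 - 10 = -7
  16 * 6 = 96
  -7 + 96 = 89
Result: 89

89


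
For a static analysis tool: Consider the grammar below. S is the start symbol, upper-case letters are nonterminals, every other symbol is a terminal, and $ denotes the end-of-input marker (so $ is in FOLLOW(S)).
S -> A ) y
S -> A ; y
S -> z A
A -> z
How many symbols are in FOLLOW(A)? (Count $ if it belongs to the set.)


S is the start symbol and does not occur in any rule body, so FOLLOW(S) = {$}.
Examining every occurrence of A in a rule body:
  S -> A ) y : A is followed by terminal ')' -> add ')'
  S -> A ; y : A is followed by terminal ';' -> add ';'
  S -> z A : A is at the right end -> add FOLLOW(S) = {$}
  A -> z : A does not occur in the body -> contributes nothing
FOLLOW(A) = {), ;, $}
Count: 3

3


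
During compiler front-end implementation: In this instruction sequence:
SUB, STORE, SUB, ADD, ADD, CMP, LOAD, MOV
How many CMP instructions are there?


Scanning instruction sequence for CMP:
  Position 1: SUB
  Position 2: STORE
  Position 3: SUB
  Position 4: ADD
  Position 5: ADD
  Position 6: CMP <- MATCH
  Position 7: LOAD
  Position 8: MOV
Matches at positions: [6]
Total CMP count: 1

1


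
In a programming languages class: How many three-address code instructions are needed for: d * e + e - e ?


Expression: d * e + e - e
Generating three-address code (respecting * over +/- precedence):
  Instruction 1: t1 = d * e
  Instruction 2: t2 = t1 + e
  Instruction 3: t3 = t2 - e
Total instructions: 3

3


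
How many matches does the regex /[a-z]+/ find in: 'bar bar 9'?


Pattern: /[a-z]+/ (identifiers)
Input: 'bar bar 9'
Scanning for matches:
  Match 1: 'bar'
  Match 2: 'bar'
Total matches: 2

2


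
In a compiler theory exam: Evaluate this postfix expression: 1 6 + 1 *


Processing tokens left to right:
Push 1, Push 6
Pop 1 and 6, compute 1 + 6 = 7, push 7
Push 1
Pop 7 and 1, compute 7 * 1 = 7, push 7
Stack result: 7

7


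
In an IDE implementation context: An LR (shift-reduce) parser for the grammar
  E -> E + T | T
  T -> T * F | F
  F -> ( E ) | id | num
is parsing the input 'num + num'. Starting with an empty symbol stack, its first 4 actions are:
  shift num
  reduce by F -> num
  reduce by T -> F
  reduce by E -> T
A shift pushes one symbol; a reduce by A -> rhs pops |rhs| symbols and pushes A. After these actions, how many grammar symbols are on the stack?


Tracking the symbol stack through each action:
  Action 1: shift 'num' : push -> stack = [num] (size 1)
  Action 2: reduce by F -> num : pop 1, push F -> stack = [F] (size 1)
  Action 3: reduce by T -> F : pop 1, push T -> stack = [T] (size 1)
  Action 4: reduce by E -> T : pop 1, push E -> stack = [E] (size 1)
Final stack size: 1

1


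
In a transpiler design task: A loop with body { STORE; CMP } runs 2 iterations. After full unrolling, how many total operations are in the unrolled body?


Loop body operations: STORE, CMP (2 ops per iteration)
Unrolling 2 iterations:
  Iteration 1: STORE, CMP (2 ops)
  Iteration 2: STORE, CMP (2 ops)
Total: 2 iterations * 2 ops/iter = 4 operations

4


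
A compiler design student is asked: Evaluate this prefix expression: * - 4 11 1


Parsing prefix expression: * - 4 11 1
Step 1: Innermost operation '- 4 11'
  4 - 11 = -7
Step 2: Outer operation '* [-7] 1'
  -7 * 1 = -7

-7


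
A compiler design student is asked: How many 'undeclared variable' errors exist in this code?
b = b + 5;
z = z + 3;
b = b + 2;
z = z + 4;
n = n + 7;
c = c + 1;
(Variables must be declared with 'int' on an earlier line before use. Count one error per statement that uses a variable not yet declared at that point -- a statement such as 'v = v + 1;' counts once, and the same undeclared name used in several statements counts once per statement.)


Scanning code line by line:
  Line 1: use 'b' -> ERROR (undeclared)
  Line 2: use 'z' -> ERROR (undeclared)
  Line 3: use 'b' -> ERROR (undeclared)
  Line 4: use 'z' -> ERROR (undeclared)
  Line 5: use 'n' -> ERROR (undeclared)
  Line 6: use 'c' -> ERROR (undeclared)
Total undeclared variable errors: 6

6


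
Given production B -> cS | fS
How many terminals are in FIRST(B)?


Production: B -> cS | fS
Examining each alternative for leading terminals:
  B -> cS : first terminal = 'c'
  B -> fS : first terminal = 'f'
FIRST(B) = {c, f}
Count: 2

2


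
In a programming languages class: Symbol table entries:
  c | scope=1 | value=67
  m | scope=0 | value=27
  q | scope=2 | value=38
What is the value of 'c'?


Searching symbol table for 'c':
  c | scope=1 | value=67 <- MATCH
  m | scope=0 | value=27
  q | scope=2 | value=38
Found 'c' at scope 1 with value 67

67


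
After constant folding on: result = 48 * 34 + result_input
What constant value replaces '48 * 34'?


Identifying constant sub-expression:
  Original: result = 48 * 34 + result_input
  48 and 34 are both compile-time constants
  Evaluating: 48 * 34 = 1632
  After folding: result = 1632 + result_input

1632


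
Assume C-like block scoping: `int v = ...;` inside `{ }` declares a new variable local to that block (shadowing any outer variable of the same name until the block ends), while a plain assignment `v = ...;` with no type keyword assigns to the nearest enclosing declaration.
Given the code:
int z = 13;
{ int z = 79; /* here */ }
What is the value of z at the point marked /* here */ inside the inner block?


Analyzing scoping rules:
Outer scope: declares z = 13
Inner block: 'int z = 79;' declares a NEW z that shadows the outer one
Inside the block the inner declaration is in scope -> 79
Result: 79

79


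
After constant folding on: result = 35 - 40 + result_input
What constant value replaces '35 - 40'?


Identifying constant sub-expression:
  Original: result = 35 - 40 + result_input
  35 and 40 are both compile-time constants
  Evaluating: 35 - 40 = -5
  After folding: result = -5 + result_input

-5


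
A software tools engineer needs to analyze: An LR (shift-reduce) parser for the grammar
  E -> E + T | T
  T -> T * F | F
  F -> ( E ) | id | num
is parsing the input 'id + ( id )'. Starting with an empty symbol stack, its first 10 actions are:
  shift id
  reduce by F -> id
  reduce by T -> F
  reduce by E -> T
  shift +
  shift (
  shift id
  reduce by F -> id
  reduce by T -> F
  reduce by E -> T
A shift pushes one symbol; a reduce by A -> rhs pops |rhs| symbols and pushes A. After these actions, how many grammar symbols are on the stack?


Tracking the symbol stack through each action:
  Action 1: shift 'id' : push -> stack = [id] (size 1)
  Action 2: reduce by F -> id : pop 1, push F -> stack = [F] (size 1)
  Action 3: reduce by T -> F : pop 1, push T -> stack = [T] (size 1)
  Action 4: reduce by E -> T : pop 1, push E -> stack = [E] (size 1)
  Action 5: shift '+' : push -> stack = [E, +] (size 2)
  Action 6: shift '(' : push -> stack = [E, +, (] (size 3)
  Action 7: shift 'id' : push -> stack = [E, +, (, id] (size 4)
  Action 8: reduce by F -> id : pop 1, push F -> stack = [E, +, (, F] (size 4)
  Action 9: reduce by T -> F : pop 1, push T -> stack = [E, +, (, T] (size 4)
  Action 10: reduce by E -> T : pop 1, push E -> stack = [E, +, (, E] (size 4)
Final stack size: 4

4


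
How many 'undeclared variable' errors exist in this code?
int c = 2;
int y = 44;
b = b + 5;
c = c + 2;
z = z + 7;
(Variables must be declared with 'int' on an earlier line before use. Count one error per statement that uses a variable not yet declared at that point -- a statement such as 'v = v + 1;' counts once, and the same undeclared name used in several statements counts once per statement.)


Scanning code line by line:
  Line 1: declare 'c' -> declared = ['c']
  Line 2: declare 'y' -> declared = ['c', 'y']
  Line 3: use 'b' -> ERROR (undeclared)
  Line 4: use 'c' -> OK (declared)
  Line 5: use 'z' -> ERROR (undeclared)
Total undeclared variable errors: 2

2


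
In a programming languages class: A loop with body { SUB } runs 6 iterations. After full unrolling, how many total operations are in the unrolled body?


Loop body operations: SUB (1 op per iteration)
Unrolling 6 iterations:
  Iteration 1: SUB (1 ops)
  Iteration 2: SUB (1 ops)
  Iteration 3: SUB (1 ops)
  Iteration 4: SUB (1 ops)
  Iteration 5: SUB (1 ops)
  Iteration 6: SUB (1 ops)
Total: 6 iterations * 1 ops/iter = 6 operations

6


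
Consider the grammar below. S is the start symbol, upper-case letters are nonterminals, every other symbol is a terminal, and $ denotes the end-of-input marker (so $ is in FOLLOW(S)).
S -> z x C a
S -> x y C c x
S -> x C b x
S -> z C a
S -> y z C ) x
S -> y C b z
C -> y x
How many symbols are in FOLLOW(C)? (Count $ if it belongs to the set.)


S is the start symbol and does not occur in any rule body, so FOLLOW(S) = {$}.
Examining every occurrence of C in a rule body:
  S -> z x C a : C is followed by terminal 'a' -> add 'a'
  S -> x y C c x : C is followed by terminal 'c' -> add 'c'
  S -> x C b x : C is followed by terminal 'b' -> add 'b'
  S -> z C a : C is followed by terminal 'a' -> add 'a' (already in the set)
  S -> y z C ) x : C is followed by terminal ')' -> add ')'
  S -> y C b z : C is followed by terminal 'b' -> add 'b' (already in the set)
  C -> y x : C does not occur in the body -> contributes nothing
FOLLOW(C) = {), a, b, c}
Count: 4

4


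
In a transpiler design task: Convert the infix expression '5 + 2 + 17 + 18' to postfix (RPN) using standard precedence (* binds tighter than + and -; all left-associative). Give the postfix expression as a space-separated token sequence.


Applying the shunting-yard algorithm:
  Operand 5 -> output
  Push '+' onto operator stack -> op-stack: [+]
  Operand 2 -> output
  See '+' (prec 1); top '+' (prec 1) >= it -> pop '+' to output
  Push '+' onto operator stack -> op-stack: [+]
  Operand 17 -> output
  See '+' (prec 1); top '+' (prec 1) >= it -> pop '+' to output
  Push '+' onto operator stack -> op-stack: [+]
  Operand 18 -> output
  End of input: pop '+' to output
Postfix result: 5 2 + 17 + 18 +

5 2 + 17 + 18 +


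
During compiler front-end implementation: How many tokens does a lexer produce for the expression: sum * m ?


Scanning 'sum * m'
Token 1: 'sum' -> identifier
Token 2: '*' -> operator
Token 3: 'm' -> identifier
Total tokens: 3

3


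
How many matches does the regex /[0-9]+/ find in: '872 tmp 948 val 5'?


Pattern: /[0-9]+/ (int literals)
Input: '872 tmp 948 val 5'
Scanning for matches:
  Match 1: '872'
  Match 2: '948'
  Match 3: '5'
Total matches: 3

3


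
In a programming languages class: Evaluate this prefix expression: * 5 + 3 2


Parsing prefix expression: * 5 + 3 2
Step 1: Innermost operation '+ 3 2'
  3 + 2 = 5
Step 2: Outer operation '* 5 [5]'
  5 * 5 = 25

25


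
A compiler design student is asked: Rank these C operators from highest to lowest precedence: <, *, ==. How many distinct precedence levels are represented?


Looking up precedence for each operator:
  < -> precedence 4
  * -> precedence 6
  == -> precedence 3
Sorted highest to lowest: *, <, ==
Distinct precedence values: [6, 4, 3]
Number of distinct levels: 3

3


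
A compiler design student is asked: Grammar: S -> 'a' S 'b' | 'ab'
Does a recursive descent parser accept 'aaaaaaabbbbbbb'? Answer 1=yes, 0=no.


Grammar accepts strings of the form a^n b^n (n >= 1)
Word: 'aaaaaaabbbbbbb'
Counting: 7 a's and 7 b's
Check: 7 == 7? Yes
Derivation (S -> aSb applied 6 time(s), then S -> ab): S => aSb => aaSbb => aaaSbbb => aaaaSbbbb => aaaaaSbbbbb => aaaaaaSbbbbbb => aaaaaaabbbbbbb
Accepted

1


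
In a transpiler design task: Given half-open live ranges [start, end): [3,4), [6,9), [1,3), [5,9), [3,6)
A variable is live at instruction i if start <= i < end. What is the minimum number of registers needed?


Live ranges:
  Var0: [3, 4)
  Var1: [6, 9)
  Var2: [1, 3)
  Var3: [5, 9)
  Var4: [3, 6)
Sweep-line events (position, delta, active):
  pos=1 start -> active=1
  pos=3 end -> active=0
  pos=3 start -> active=1
  pos=3 start -> active=2
  pos=4 end -> active=1
  pos=5 start -> active=2
  pos=6 end -> active=1
  pos=6 start -> active=2
  pos=9 end -> active=1
  pos=9 end -> active=0
Maximum simultaneous active: 2
Minimum registers needed: 2

2


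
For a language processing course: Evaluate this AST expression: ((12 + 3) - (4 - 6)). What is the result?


Expression: ((12 + 3) - (4 - 6))
Evaluating step by step:
  12 + 3 = 15
  4 - 6 = -2
  15 - -2 = 17
Result: 17

17


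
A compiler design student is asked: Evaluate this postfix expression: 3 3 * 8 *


Processing tokens left to right:
Push 3, Push 3
Pop 3 and 3, compute 3 * 3 = 9, push 9
Push 8
Pop 9 and 8, compute 9 * 8 = 72, push 72
Stack result: 72

72


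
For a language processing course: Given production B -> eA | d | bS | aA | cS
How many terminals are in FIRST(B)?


Production: B -> eA | d | bS | aA | cS
Examining each alternative for leading terminals:
  B -> eA : first terminal = 'e'
  B -> d : first terminal = 'd'
  B -> bS : first terminal = 'b'
  B -> aA : first terminal = 'a'
  B -> cS : first terminal = 'c'
FIRST(B) = {a, b, c, d, e}
Count: 5

5


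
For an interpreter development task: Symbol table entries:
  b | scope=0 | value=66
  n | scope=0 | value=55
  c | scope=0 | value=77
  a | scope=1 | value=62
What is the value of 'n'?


Searching symbol table for 'n':
  b | scope=0 | value=66
  n | scope=0 | value=55 <- MATCH
  c | scope=0 | value=77
  a | scope=1 | value=62
Found 'n' at scope 0 with value 55

55


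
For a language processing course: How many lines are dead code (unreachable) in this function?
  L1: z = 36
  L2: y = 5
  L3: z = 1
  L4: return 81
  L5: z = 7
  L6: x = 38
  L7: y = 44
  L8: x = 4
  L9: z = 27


Analyzing control flow:
  L1: reachable (before return)
  L2: reachable (before return)
  L3: reachable (before return)
  L4: reachable (return statement)
  L5: DEAD (after return at L4)
  L6: DEAD (after return at L4)
  L7: DEAD (after return at L4)
  L8: DEAD (after return at L4)
  L9: DEAD (after return at L4)
Return at L4, total lines = 9
Dead lines: L5 through L9
Count: 5

5


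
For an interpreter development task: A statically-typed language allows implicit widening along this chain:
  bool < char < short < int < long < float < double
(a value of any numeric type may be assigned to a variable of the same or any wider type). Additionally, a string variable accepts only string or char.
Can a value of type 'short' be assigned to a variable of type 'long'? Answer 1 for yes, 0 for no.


Target variable type: long
Source value type: short
Numeric ranks: short=2, long=4
Widening allowed iff rank(source) <= rank(target): 2 <= 4? Yes
Result: 1

1


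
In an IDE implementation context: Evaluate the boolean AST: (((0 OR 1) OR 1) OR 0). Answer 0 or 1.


Step 1: Evaluate inner node
  0 OR 1 = 1
Step 2: Evaluate next node
  1 OR 1 = 1
Step 3: Evaluate root node
  1 OR 0 = 1

1


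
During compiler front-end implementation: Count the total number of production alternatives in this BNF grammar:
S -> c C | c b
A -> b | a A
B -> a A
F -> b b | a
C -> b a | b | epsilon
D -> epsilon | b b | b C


Counting alternatives per rule:
  S: 2 alternative(s)
  A: 2 alternative(s)
  B: 1 alternative(s)
  F: 2 alternative(s)
  C: 3 alternative(s)
  D: 3 alternative(s)
Sum: 2 + 2 + 1 + 2 + 3 + 3 = 13

13


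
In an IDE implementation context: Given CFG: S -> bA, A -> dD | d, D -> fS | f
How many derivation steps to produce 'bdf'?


Grammar: S -> bA, A -> dD | d, D -> fS | f
Deriving 'bdf':
Step 1: S -> bA => bA
Step 2: A -> dD => bdD
Step 3: D -> f => bdf
Total derivation steps: 3

3


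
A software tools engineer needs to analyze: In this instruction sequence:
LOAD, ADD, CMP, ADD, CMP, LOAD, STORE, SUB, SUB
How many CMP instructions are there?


Scanning instruction sequence for CMP:
  Position 1: LOAD
  Position 2: ADD
  Position 3: CMP <- MATCH
  Position 4: ADD
  Position 5: CMP <- MATCH
  Position 6: LOAD
  Position 7: STORE
  Position 8: SUB
  Position 9: SUB
Matches at positions: [3, 5]
Total CMP count: 2

2


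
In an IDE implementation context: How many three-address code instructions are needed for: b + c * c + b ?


Expression: b + c * c + b
Generating three-address code (respecting * over +/- precedence):
  Instruction 1: t1 = c * c
  Instruction 2: t2 = b + t1
  Instruction 3: t3 = t2 + b
Total instructions: 3

3


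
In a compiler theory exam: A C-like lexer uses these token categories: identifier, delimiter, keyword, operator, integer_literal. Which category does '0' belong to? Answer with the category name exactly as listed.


Token: '0'
Checking categories:
  identifier: no
  integer_literal: YES
  operator: no
  keyword: no
  delimiter: no
Category: integer_literal

integer_literal


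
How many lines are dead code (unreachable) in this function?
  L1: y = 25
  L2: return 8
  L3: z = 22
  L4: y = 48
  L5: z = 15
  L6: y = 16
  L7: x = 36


Analyzing control flow:
  L1: reachable (before return)
  L2: reachable (return statement)
  L3: DEAD (after return at L2)
  L4: DEAD (after return at L2)
  L5: DEAD (after return at L2)
  L6: DEAD (after return at L2)
  L7: DEAD (after return at L2)
Return at L2, total lines = 7
Dead lines: L3 through L7
Count: 5

5


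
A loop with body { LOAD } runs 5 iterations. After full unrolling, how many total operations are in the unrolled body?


Loop body operations: LOAD (1 op per iteration)
Unrolling 5 iterations:
  Iteration 1: LOAD (1 ops)
  Iteration 2: LOAD (1 ops)
  Iteration 3: LOAD (1 ops)
  Iteration 4: LOAD (1 ops)
  Iteration 5: LOAD (1 ops)
Total: 5 iterations * 1 ops/iter = 5 operations

5


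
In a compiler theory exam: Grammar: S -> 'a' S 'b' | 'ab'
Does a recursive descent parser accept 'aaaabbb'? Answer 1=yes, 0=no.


Grammar accepts strings of the form a^n b^n (n >= 1)
Word: 'aaaabbb'
Counting: 4 a's and 3 b's
Check: 4 == 3? No
Mismatch: a-count != b-count
Rejected

0


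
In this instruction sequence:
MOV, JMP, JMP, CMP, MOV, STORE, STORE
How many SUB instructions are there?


Scanning instruction sequence for SUB:
  Position 1: MOV
  Position 2: JMP
  Position 3: JMP
  Position 4: CMP
  Position 5: MOV
  Position 6: STORE
  Position 7: STORE
Matches at positions: []
Total SUB count: 0

0


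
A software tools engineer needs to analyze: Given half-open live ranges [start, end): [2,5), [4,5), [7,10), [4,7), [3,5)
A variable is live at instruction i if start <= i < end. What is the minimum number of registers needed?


Live ranges:
  Var0: [2, 5)
  Var1: [4, 5)
  Var2: [7, 10)
  Var3: [4, 7)
  Var4: [3, 5)
Sweep-line events (position, delta, active):
  pos=2 start -> active=1
  pos=3 start -> active=2
  pos=4 start -> active=3
  pos=4 start -> active=4
  pos=5 end -> active=3
  pos=5 end -> active=2
  pos=5 end -> active=1
  pos=7 end -> active=0
  pos=7 start -> active=1
  pos=10 end -> active=0
Maximum simultaneous active: 4
Minimum registers needed: 4

4


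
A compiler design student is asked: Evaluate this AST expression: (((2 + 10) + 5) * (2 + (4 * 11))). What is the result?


Expression: (((2 + 10) + 5) * (2 + (4 * 11)))
Evaluating step by step:
  2 + 10 = 12
  12 + 5 = 17
  4 * 11 = 44
  2 + 44 = 46
  17 * 46 = 782
Result: 782

782


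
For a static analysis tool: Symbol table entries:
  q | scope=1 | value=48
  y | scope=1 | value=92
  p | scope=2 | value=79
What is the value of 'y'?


Searching symbol table for 'y':
  q | scope=1 | value=48
  y | scope=1 | value=92 <- MATCH
  p | scope=2 | value=79
Found 'y' at scope 1 with value 92

92


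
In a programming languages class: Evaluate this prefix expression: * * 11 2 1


Parsing prefix expression: * * 11 2 1
Step 1: Innermost operation '* 11 2'
  11 * 2 = 22
Step 2: Outer operation '* [22] 1'
  22 * 1 = 22

22


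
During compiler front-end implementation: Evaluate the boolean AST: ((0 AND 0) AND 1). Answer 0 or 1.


Step 1: Evaluate inner node
  0 AND 0 = 0
Step 2: Evaluate root node
  0 AND 1 = 0

0


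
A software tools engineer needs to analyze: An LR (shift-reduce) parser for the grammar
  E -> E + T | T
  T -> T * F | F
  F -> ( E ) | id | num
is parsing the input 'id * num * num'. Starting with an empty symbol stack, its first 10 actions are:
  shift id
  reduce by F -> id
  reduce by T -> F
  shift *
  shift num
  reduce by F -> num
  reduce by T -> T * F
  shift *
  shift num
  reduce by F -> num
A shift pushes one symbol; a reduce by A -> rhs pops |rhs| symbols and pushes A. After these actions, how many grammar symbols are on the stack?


Tracking the symbol stack through each action:
  Action 1: shift 'id' : push -> stack = [id] (size 1)
  Action 2: reduce by F -> id : pop 1, push F -> stack = [F] (size 1)
  Action 3: reduce by T -> F : pop 1, push T -> stack = [T] (size 1)
  Action 4: shift '*' : push -> stack = [T, *] (size 2)
  Action 5: shift 'num' : push -> stack = [T, *, num] (size 3)
  Action 6: reduce by F -> num : pop 1, push F -> stack = [T, *, F] (size 3)
  Action 7: reduce by T -> T * F : pop 3, push T -> stack = [T] (size 1)
  Action 8: shift '*' : push -> stack = [T, *] (size 2)
  Action 9: shift 'num' : push -> stack = [T, *, num] (size 3)
  Action 10: reduce by F -> num : pop 1, push F -> stack = [T, *, F] (size 3)
Final stack size: 3

3


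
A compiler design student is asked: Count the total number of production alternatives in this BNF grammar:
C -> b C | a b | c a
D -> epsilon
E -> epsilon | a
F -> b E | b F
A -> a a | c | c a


Counting alternatives per rule:
  C: 3 alternative(s)
  D: 1 alternative(s)
  E: 2 alternative(s)
  F: 2 alternative(s)
  A: 3 alternative(s)
Sum: 3 + 1 + 2 + 2 + 3 = 11

11


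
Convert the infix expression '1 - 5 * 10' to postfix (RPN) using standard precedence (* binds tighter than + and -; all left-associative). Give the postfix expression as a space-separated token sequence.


Applying the shunting-yard algorithm:
  Operand 1 -> output
  Push '-' onto operator stack -> op-stack: [-]
  Operand 5 -> output
  Push '*' onto operator stack -> op-stack: [-, *]
  Operand 10 -> output
  End of input: pop '*' to output
  End of input: pop '-' to output
Postfix result: 1 5 10 * -

1 5 10 * -


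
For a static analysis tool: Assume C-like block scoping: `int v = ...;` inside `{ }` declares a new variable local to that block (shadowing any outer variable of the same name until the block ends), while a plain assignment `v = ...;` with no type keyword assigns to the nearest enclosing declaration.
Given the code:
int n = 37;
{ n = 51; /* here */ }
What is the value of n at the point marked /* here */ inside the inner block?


Analyzing scoping rules:
Outer scope: declares n = 37
Inner block: 'n = 51;' has no type keyword, so it is an assignment to the outer n (no shadowing)
Inside the block, after the assignment -> 51
Result: 51

51


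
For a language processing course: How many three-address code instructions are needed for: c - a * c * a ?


Expression: c - a * c * a
Generating three-address code (respecting * over +/- precedence):
  Instruction 1: t1 = a * c
  Instruction 2: t2 = t1 * a
  Instruction 3: t3 = c - t2
Total instructions: 3

3


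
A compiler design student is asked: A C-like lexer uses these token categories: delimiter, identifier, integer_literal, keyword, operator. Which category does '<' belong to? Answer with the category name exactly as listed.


Token: '<'
Checking categories:
  identifier: no
  integer_literal: no
  operator: YES
  keyword: no
  delimiter: no
Category: operator

operator


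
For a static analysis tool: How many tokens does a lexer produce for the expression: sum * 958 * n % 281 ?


Scanning 'sum * 958 * n % 281'
Token 1: 'sum' -> identifier
Token 2: '*' -> operator
Token 3: '958' -> integer_literal
Token 4: '*' -> operator
Token 5: 'n' -> identifier
Token 6: '%' -> operator
Token 7: '281' -> integer_literal
Total tokens: 7

7


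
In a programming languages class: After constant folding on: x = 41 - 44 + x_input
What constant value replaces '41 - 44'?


Identifying constant sub-expression:
  Original: x = 41 - 44 + x_input
  41 and 44 are both compile-time constants
  Evaluating: 41 - 44 = -3
  After folding: x = -3 + x_input

-3


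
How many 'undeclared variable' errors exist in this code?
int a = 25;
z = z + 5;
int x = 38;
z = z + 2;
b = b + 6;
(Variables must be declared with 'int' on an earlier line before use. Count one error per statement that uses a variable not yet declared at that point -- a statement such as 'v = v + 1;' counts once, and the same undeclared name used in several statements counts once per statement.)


Scanning code line by line:
  Line 1: declare 'a' -> declared = ['a']
  Line 2: use 'z' -> ERROR (undeclared)
  Line 3: declare 'x' -> declared = ['a', 'x']
  Line 4: use 'z' -> ERROR (undeclared)
  Line 5: use 'b' -> ERROR (undeclared)
Total undeclared variable errors: 3

3


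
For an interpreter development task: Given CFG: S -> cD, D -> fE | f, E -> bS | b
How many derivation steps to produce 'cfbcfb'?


Grammar: S -> cD, D -> fE | f, E -> bS | b
Deriving 'cfbcfb':
Step 1: S -> cD => cD
Step 2: D -> fE => cfE
Step 3: E -> bS => cfbS
Step 4: S -> cD => cfbcD
Step 5: D -> fE => cfbcfE
Step 6: E -> b => cfbcfb
Total derivation steps: 6

6


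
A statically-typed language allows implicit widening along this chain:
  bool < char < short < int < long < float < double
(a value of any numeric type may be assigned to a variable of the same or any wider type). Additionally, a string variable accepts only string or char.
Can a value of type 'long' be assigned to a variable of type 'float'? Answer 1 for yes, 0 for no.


Target variable type: float
Source value type: long
Numeric ranks: long=4, float=5
Widening allowed iff rank(source) <= rank(target): 4 <= 5? Yes
Result: 1

1


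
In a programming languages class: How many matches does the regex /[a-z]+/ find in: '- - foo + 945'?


Pattern: /[a-z]+/ (identifiers)
Input: '- - foo + 945'
Scanning for matches:
  Match 1: 'foo'
Total matches: 1

1


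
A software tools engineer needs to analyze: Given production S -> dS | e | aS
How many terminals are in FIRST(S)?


Production: S -> dS | e | aS
Examining each alternative for leading terminals:
  S -> dS : first terminal = 'd'
  S -> e : first terminal = 'e'
  S -> aS : first terminal = 'a'
FIRST(S) = {a, d, e}
Count: 3

3


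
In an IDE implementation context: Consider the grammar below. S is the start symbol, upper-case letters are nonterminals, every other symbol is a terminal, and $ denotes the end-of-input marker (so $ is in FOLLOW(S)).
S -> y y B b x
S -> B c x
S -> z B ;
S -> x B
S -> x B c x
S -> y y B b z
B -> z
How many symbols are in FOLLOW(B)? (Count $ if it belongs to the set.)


S is the start symbol and does not occur in any rule body, so FOLLOW(S) = {$}.
Examining every occurrence of B in a rule body:
  S -> y y B b x : B is followed by terminal 'b' -> add 'b'
  S -> B c x : B is followed by terminal 'c' -> add 'c'
  S -> z B ; : B is followed by terminal ';' -> add ';'
  S -> x B : B is at the right end -> add FOLLOW(S) = {$}
  S -> x B c x : B is followed by terminal 'c' -> add 'c' (already in the set)
  S -> y y B b z : B is followed by terminal 'b' -> add 'b' (already in the set)
  B -> z : B does not occur in the body -> contributes nothing
FOLLOW(B) = {;, b, c, $}
Count: 4

4
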